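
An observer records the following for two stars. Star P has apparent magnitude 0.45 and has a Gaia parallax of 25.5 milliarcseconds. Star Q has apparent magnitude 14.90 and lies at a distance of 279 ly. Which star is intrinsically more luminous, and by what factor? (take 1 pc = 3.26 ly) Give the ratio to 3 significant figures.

Star P is more luminous, by a factor of 127000.

Star P: p = 25.5 mas = 0.0255″ → d = 1/p = 39.22 pc
Star P: M = m − 5 log₁₀ d + 5 = 0.45 − 5·1.5935 + 5 = -2.517
Star Q: d = 279 ly / 3.26 = 85.58 pc
Star Q: M = m − 5 log₁₀ d + 5 = 14.90 − 5·1.9324 + 5 = 10.238
ΔM = M_P − M_Q = -2.517 − (10.238) = -12.755; smaller M is more luminous → Star P.
L ratio = 10^(0.4 |ΔM|) = 10^5.102 = 126500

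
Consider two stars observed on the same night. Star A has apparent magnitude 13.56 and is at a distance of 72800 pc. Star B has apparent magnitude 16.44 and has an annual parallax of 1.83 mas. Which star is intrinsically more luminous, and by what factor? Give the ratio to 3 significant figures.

Star A: M = m − 5 log₁₀ d + 5 = 13.56 − 5·4.8621 + 5 = -5.751
Star B: p = 1.83 mas = 1.83×10^-3″ → d = 1/p = 546.4 pc
Star B: M = m − 5 log₁₀ d + 5 = 16.44 − 5·2.7375 + 5 = 7.752
ΔM = M_A − M_B = -5.751 − (7.752) = -13.503; smaller M is more luminous → Star A.
L ratio = 10^(0.4 |ΔM|) = 10^5.401 = 251900

Star A is more luminous, by a factor of 252000.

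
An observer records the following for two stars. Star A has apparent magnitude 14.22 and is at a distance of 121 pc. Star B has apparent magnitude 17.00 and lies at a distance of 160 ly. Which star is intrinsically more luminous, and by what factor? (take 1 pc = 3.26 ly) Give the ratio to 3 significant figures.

Star A is more luminous, by a factor of 78.7.

Star A: M = m − 5 log₁₀ d + 5 = 14.22 − 5·2.0828 + 5 = 8.806
Star B: d = 160 ly / 3.26 = 49.08 pc
Star B: M = m − 5 log₁₀ d + 5 = 17.00 − 5·1.6909 + 5 = 13.545
ΔM = M_A − M_B = 8.806 − (13.545) = -4.739; smaller M is more luminous → Star A.
L ratio = 10^(0.4 |ΔM|) = 10^1.896 = 78.66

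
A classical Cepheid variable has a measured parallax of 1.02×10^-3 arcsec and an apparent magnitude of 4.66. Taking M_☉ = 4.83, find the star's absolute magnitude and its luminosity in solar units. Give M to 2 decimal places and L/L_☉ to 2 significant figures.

M ≈ -5.30; L/L_☉ ≈ 11000

d = 1/p = 1/1.02×10^-3″ = 980.4 pc
M = m − 5 log₁₀ d + 5 = 4.66 − 5·2.9914 + 5 = -5.297
M − M_☉ = -5.297 − 4.83 = -10.127
L/L_☉ = 10^(−0.4 × -10.127) = 11240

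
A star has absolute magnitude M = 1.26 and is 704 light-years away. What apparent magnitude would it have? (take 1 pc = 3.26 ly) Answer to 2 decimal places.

d = 704 ly / 3.26 = 216.0 pc
m = M + 5 log₁₀ d − 5 = 1.26 + 5·2.3344 − 5 = 7.932

m ≈ 7.93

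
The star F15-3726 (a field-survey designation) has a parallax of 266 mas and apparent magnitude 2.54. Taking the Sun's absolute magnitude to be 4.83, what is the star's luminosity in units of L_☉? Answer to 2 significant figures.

L/L_☉ ≈ 1.2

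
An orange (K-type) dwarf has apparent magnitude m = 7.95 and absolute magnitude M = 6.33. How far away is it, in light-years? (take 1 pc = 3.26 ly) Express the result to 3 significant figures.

μ = m − M = 1.620
m − M = 5 log₁₀ d − 5
log₁₀ d = (m − M)/5 + 1 = 1.3240
d = 10^1.3240 = 21.09 pc
= 68.74 ly

d ≈ 68.7 ly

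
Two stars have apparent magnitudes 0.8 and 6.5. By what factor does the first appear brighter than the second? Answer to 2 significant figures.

190

Magnitude difference = -5.7
Flux ratio = 10^(−0.4 Δm) = 10^(−0.4 × -5.7) = 10^2.280 = 190.5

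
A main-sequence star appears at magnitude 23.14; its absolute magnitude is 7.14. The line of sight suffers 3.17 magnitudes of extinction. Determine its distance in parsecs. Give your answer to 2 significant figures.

m − M = 5 log₁₀(d/10 pc) + A  ⇒  23.14 − (7.14) − 3.17 = 5 log₁₀(d/10)
12.830 = 5 log₁₀(d/10)
log₁₀ d = (m − M − A)/5 + 1 = 3.5660
d = 10^3.5660 = 3681 pc

d ≈ 3700 pc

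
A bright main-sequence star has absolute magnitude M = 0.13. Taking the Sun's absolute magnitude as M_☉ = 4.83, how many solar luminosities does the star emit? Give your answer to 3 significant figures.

L/L_☉ ≈ 75.9

M − M_☉ = 0.13 − 4.83 = -4.700
L/L_☉ = 10^(−0.4 (M − M_☉)) = 10^1.880 = 75.86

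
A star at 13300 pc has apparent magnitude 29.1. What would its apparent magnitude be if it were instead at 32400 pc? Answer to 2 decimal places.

m ≈ 31.03

Flux ∝ 1/d², so Δm = 5 log₁₀(d₂/d₁) = 5 log₁₀(32400/13300) = 1.933
m₂ = m₁ + Δm = 29.1 + (1.933) = 31.033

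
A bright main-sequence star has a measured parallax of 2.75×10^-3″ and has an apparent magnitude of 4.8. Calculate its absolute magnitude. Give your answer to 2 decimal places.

M ≈ -3.00

d = 1/p = 1/2.75×10^-3″ = 363.6 pc
5 log₁₀(d/10 pc) = 5 log₁₀(363.6) − 5 = 7.803
M = m − 5 log₁₀(d/10) = 4.8 − 7.803 = -3.003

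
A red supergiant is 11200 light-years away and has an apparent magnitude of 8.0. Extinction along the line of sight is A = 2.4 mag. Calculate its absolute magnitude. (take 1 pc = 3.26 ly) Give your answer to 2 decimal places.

M ≈ -7.08

d = 11200 ly / 3.26 = 3436 pc
5 log₁₀(d/10 pc) = 5 log₁₀(3436) − 5 = 12.680
M = m − 5 log₁₀(d/10) − A = 8.0 − 12.680 − 2.4 = -7.080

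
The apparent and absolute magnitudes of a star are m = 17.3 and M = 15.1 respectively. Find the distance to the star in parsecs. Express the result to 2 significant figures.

d ≈ 28 pc

Distance modulus: m − M = 17.3 − (15.1) = 2.200
m − M = 5 log₁₀ d − 5
log₁₀ d = (m − M)/5 + 1 = 1.4400
d = 10^1.4400 = 27.54 pc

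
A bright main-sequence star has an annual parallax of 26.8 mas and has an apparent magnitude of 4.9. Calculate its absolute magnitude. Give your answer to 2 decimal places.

p = 26.8 mas = 0.0268″ → d = 1/p = 37.31 pc
5 log₁₀(d/10 pc) = 5 log₁₀(37.31) − 5 = 2.859
M = m − 5 log₁₀(d/10) = 4.9 − 2.859 = 2.041

M ≈ 2.04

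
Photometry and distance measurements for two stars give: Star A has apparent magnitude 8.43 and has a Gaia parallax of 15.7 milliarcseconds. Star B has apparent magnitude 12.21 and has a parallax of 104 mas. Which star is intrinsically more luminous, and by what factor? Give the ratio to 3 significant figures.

Star A: p = 15.7 mas = 0.0157″ → d = 1/p = 63.69 pc
Star A: M = m − 5 log₁₀ d + 5 = 8.43 − 5·1.8041 + 5 = 4.409
Star B: p = 104 mas = 0.104″ → d = 1/p = 9.615 pc
Star B: M = m − 5 log₁₀ d + 5 = 12.21 − 5·0.9830 + 5 = 12.295
ΔM = M_A − M_B = 4.409 − (12.295) = -7.886; smaller M is more luminous → Star A.
L ratio = 10^(0.4 |ΔM|) = 10^3.154 = 1426

Star A is more luminous, by a factor of 1430.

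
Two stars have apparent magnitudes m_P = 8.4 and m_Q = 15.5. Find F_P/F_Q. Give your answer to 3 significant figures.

Magnitude difference = -7.1
Flux ratio = 10^(−0.4 Δm) = 10^(−0.4 × -7.1) = 10^2.840 = 691.8

F_P/F_Q ≈ 692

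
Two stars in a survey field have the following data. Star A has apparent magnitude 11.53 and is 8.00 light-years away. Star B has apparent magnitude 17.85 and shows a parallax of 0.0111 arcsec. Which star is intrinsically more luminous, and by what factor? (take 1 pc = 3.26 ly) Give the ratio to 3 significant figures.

Star A: d = 8.00 ly / 3.26 = 2.454 pc
Star A: M = m − 5 log₁₀ d + 5 = 11.53 − 5·0.3899 + 5 = 14.581
Star B: d = 1/p = 1/0.0111″ = 90.09 pc
Star B: M = m − 5 log₁₀ d + 5 = 17.85 − 5·1.9547 + 5 = 13.077
ΔM = M_A − M_B = 14.581 − (13.077) = 1.504; smaller M is more luminous → Star B.
L ratio = 10^(0.4 |ΔM|) = 10^0.602 = 3.996

Star B is more luminous, by a factor of 4.00.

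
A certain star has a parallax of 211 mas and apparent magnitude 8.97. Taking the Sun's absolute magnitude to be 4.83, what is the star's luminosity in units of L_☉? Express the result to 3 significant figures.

L/L_☉ ≈ 4.96×10^-3

d = 1/p = 1000/211 mas = 4.739 pc
M = m − 5 log₁₀ d + 5 = 8.97 − 5·0.6757 + 5 = 10.591
M − M_☉ = 10.591 − 4.83 = 5.761
L/L_☉ = 10^(−0.4 × 5.761) = 4.959×10^-3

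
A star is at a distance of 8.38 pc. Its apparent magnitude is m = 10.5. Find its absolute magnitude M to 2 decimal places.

5 log₁₀(d/10 pc) = 5 log₁₀(8.380) − 5 = -0.384
M = m − 5 log₁₀(d/10) = 10.5 + 0.384 = 10.884

M ≈ 10.88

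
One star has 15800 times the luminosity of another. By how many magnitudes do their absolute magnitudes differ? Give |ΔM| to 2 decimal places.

Pogson: ΔM = −2.5 log₁₀(ratio) = −2.5 log₁₀(15800) = −2.5 × 4.1987 = -10.497

|ΔM| ≈ 10.50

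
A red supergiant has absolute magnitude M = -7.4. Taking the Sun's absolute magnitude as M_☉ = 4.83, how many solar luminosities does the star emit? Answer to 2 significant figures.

M − M_☉ = -7.4 − 4.83 = -12.230
L/L_☉ = 10^(−0.4 (M − M_☉)) = 10^4.892 = 77980

L/L_☉ ≈ 78000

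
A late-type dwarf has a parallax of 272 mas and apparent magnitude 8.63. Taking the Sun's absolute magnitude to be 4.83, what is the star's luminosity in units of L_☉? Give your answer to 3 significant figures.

L/L_☉ ≈ 4.08×10^-3

d = 1/p = 1000/272 mas = 3.676 pc
M = m − 5 log₁₀ d + 5 = 8.63 − 5·0.5654 + 5 = 10.803
M − M_☉ = 10.803 − 4.83 = 5.973
L/L_☉ = 10^(−0.4 × 5.973) = 4.082×10^-3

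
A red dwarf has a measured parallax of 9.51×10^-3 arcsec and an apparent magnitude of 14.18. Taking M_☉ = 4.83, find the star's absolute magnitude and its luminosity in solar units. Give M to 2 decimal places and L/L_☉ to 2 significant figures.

d = 1/p = 1/9.51×10^-3″ = 105.2 pc
M = m − 5 log₁₀ d + 5 = 14.18 − 5·2.0218 + 5 = 9.071
M − M_☉ = 9.071 − 4.83 = 4.241
L/L_☉ = 10^(−0.4 × 4.241) = 0.02012

M ≈ 9.07; L/L_☉ ≈ 0.020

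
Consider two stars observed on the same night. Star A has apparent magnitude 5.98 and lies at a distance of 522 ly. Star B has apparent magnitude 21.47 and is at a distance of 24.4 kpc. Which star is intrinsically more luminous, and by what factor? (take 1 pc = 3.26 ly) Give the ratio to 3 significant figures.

Star A is more luminous, by a factor of 67.6.

Star A: d = 522 ly / 3.26 = 160.1 pc
Star A: M = m − 5 log₁₀ d + 5 = 5.98 − 5·2.2045 + 5 = -0.042
Star B: d = 24.4 kpc = 24400 pc
Star B: M = m − 5 log₁₀ d + 5 = 21.47 − 5·4.3874 + 5 = 4.533
ΔM = M_A − M_B = -0.042 − (4.533) = -4.575; smaller M is more luminous → Star A.
L ratio = 10^(0.4 |ΔM|) = 10^1.830 = 67.63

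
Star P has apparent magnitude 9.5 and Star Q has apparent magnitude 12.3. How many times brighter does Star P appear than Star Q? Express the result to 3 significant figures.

13.2

Δm = 9.5 − (12.3) = -2.8
Flux ratio = 10^(−0.4 Δm) = 10^(−0.4 × -2.8) = 10^1.120 = 13.18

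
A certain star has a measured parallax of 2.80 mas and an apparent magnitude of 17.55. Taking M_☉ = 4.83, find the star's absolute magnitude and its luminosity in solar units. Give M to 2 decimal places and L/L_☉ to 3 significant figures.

d = 1/p = 1000/2.80 mas = 357.1 pc
M = m − 5 log₁₀ d + 5 = 17.55 − 5·2.5528 + 5 = 9.786
M − M_☉ = 9.786 − 4.83 = 4.956
L/L_☉ = 10^(−0.4 × 4.956) = 0.01042

M ≈ 9.79; L/L_☉ ≈ 0.0104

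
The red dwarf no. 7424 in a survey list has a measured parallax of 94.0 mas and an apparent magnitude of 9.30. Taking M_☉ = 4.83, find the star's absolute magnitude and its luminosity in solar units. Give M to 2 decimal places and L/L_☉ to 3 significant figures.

M ≈ 9.17; L/L_☉ ≈ 0.0184

d = 1/p = 1000/94.0 mas = 10.64 pc
M = m − 5 log₁₀ d + 5 = 9.30 − 5·1.0269 + 5 = 9.166
M − M_☉ = 9.166 − 4.83 = 4.336
L/L_☉ = 10^(−0.4 × 4.336) = 0.01844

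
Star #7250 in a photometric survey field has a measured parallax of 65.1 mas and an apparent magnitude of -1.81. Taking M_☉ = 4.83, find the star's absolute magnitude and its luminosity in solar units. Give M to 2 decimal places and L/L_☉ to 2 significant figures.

M ≈ -2.74; L/L_☉ ≈ 1100

d = 1/p = 1000/65.1 mas = 15.36 pc
M = m − 5 log₁₀ d + 5 = -1.81 − 5·1.1864 + 5 = -2.742
M − M_☉ = -2.742 − 4.83 = -7.572
L/L_☉ = 10^(−0.4 × -7.572) = 1069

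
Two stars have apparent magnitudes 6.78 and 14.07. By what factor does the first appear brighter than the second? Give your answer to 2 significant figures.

820

Magnitude difference = -7.29
Flux ratio = 10^(−0.4 Δm) = 10^(−0.4 × -7.29) = 10^2.916 = 824.1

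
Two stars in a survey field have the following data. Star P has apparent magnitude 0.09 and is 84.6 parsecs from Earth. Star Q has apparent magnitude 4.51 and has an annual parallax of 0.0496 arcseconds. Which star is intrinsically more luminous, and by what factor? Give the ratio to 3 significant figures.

Star P is more luminous, by a factor of 1030.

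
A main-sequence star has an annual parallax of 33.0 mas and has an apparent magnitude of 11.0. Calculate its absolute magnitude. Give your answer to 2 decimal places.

M ≈ 8.59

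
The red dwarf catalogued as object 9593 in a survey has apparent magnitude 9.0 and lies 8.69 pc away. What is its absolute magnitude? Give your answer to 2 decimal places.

5 log₁₀(d/10 pc) = 5 log₁₀(8.690) − 5 = -0.305
M = m − 5 log₁₀(d/10) = 9.0 + 0.305 = 9.305

M ≈ 9.30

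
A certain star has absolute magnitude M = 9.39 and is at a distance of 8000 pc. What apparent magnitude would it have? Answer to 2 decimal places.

m ≈ 23.91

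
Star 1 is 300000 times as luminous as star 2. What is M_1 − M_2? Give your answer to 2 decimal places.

Pogson: ΔM = −2.5 log₁₀(ratio) = −2.5 log₁₀(300000) = −2.5 × 5.4771 = -13.693
Star 1 is brighter, so it has the smaller magnitude: the difference is negative.

M_1 − M_2 ≈ -13.69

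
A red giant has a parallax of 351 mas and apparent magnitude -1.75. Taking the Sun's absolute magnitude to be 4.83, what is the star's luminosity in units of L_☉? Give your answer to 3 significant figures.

d = 1/p = 1000/351 mas = 2.849 pc
M = m − 5 log₁₀ d + 5 = -1.75 − 5·0.4547 + 5 = 0.977
M − M_☉ = 0.977 − 4.83 = -3.853
L/L_☉ = 10^(−0.4 × -3.853) = 34.78

L/L_☉ ≈ 34.8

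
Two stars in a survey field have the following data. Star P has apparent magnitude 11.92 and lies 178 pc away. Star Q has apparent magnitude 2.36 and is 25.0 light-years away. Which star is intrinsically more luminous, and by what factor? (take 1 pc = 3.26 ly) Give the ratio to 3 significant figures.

Star Q is more luminous, by a factor of 12.4.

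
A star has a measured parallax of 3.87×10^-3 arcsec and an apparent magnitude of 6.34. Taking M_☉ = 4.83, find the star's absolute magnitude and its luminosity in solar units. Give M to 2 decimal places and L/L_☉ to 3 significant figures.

M ≈ -0.72; L/L_☉ ≈ 166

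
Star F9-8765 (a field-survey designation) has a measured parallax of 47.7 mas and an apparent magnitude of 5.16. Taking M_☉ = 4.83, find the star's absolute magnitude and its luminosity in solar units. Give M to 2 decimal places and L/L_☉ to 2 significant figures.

d = 1/p = 1000/47.7 mas = 20.96 pc
M = m − 5 log₁₀ d + 5 = 5.16 − 5·1.3215 + 5 = 3.553
M − M_☉ = 3.553 − 4.83 = -1.277
L/L_☉ = 10^(−0.4 × -1.277) = 3.243

M ≈ 3.55; L/L_☉ ≈ 3.2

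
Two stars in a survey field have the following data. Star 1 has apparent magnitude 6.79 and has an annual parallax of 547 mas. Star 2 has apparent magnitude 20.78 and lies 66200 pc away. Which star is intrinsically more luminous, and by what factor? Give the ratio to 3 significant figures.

Star 2 is more luminous, by a factor of 3320.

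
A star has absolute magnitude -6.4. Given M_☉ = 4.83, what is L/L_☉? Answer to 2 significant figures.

L/L_☉ ≈ 31000

M − M_☉ = -6.4 − 4.83 = -11.230
L/L_☉ = 10^(−0.4 (M − M_☉)) = 10^4.492 = 31050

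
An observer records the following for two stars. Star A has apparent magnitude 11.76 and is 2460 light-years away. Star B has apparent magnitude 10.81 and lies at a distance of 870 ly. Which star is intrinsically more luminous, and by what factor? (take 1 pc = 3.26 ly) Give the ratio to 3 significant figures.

Star A is more luminous, by a factor of 3.33.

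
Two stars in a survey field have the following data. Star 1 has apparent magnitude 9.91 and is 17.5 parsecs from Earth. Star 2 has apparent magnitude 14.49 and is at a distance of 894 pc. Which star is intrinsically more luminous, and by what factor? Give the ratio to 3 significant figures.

Star 2 is more luminous, by a factor of 38.4.

Star 1: M = m − 5 log₁₀ d + 5 = 9.91 − 5·1.2430 + 5 = 8.695
Star 2: M = m − 5 log₁₀ d + 5 = 14.49 − 5·2.9513 + 5 = 4.733
ΔM = M_1 − M_2 = 8.695 − (4.733) = 3.961; smaller M is more luminous → Star 2.
L ratio = 10^(0.4 |ΔM|) = 10^1.585 = 38.42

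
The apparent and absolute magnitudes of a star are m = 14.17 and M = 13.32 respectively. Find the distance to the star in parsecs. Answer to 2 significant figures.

d ≈ 15 pc

μ = m − M = 0.850
m − M = 5 log₁₀ d − 5
log₁₀ d = (m − M)/5 + 1 = 1.1700
d = 10^1.1700 = 14.79 pc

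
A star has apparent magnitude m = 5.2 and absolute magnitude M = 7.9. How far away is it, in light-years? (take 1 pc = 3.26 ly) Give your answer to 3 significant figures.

d ≈ 9.40 ly

μ = m − M = -2.700
m − M = 5 log₁₀ d − 5
log₁₀ d = (m − M)/5 + 1 = 0.4600
d = 10^0.4600 = 2.884 pc
= 9.402 ly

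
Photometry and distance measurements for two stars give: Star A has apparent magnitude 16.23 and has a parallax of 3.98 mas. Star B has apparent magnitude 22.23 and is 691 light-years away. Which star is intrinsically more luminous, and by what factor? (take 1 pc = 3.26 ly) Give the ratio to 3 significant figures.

Star A: p = 3.98 mas = 3.98×10^-3″ → d = 1/p = 251.3 pc
Star A: M = m − 5 log₁₀ d + 5 = 16.23 − 5·2.4001 + 5 = 9.229
Star B: d = 691 ly / 3.26 = 212.0 pc
Star B: M = m − 5 log₁₀ d + 5 = 22.23 − 5·2.3263 + 5 = 15.599
ΔM = M_A − M_B = 9.229 − (15.599) = -6.369; smaller M is more luminous → Star A.
L ratio = 10^(0.4 |ΔM|) = 10^2.548 = 352.9

Star A is more luminous, by a factor of 353.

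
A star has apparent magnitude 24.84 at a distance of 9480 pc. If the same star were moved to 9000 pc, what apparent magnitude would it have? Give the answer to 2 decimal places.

m ≈ 24.73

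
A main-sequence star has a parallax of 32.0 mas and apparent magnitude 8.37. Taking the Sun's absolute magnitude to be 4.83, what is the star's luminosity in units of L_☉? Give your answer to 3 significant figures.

L/L_☉ ≈ 0.375

d = 1/p = 1000/32.0 mas = 31.25 pc
M = m − 5 log₁₀ d + 5 = 8.37 − 5·1.4949 + 5 = 5.896
M − M_☉ = 5.896 − 4.83 = 1.066
L/L_☉ = 10^(−0.4 × 1.066) = 0.3747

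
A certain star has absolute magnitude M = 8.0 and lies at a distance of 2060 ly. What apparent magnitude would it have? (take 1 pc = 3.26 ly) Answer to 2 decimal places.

d = 2060 ly / 3.26 = 631.9 pc
m = M + 5 log₁₀ d − 5 = 8.0 + 5·2.8006 − 5 = 17.003

m ≈ 17.00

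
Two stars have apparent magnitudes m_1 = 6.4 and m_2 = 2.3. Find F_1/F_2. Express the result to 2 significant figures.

F_1/F_2 ≈ 0.023

Magnitude difference = 4.1
Flux ratio = 10^(−0.4 Δm) = 10^(−0.4 × 4.1) = 10^-1.640 = 0.02291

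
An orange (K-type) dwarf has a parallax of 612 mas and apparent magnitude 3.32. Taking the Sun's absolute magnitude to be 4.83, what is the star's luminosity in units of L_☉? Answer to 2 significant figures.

L/L_☉ ≈ 0.11

d = 1/p = 1000/612 mas = 1.634 pc
M = m − 5 log₁₀ d + 5 = 3.32 − 5·0.2132 + 5 = 7.254
M − M_☉ = 7.254 − 4.83 = 2.424
L/L_☉ = 10^(−0.4 × 2.424) = 0.1073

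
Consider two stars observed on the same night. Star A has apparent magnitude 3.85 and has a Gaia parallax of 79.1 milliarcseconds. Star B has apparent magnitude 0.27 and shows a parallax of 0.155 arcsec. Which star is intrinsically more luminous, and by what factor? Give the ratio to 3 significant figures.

Star B is more luminous, by a factor of 7.04.

Star A: p = 79.1 mas = 0.0791″ → d = 1/p = 12.64 pc
Star A: M = m − 5 log₁₀ d + 5 = 3.85 − 5·1.1018 + 5 = 3.341
Star B: d = 1/p = 1/0.155″ = 6.452 pc
Star B: M = m − 5 log₁₀ d + 5 = 0.27 − 5·0.8097 + 5 = 1.222
ΔM = M_A − M_B = 3.341 − (1.222) = 2.119; smaller M is more luminous → Star B.
L ratio = 10^(0.4 |ΔM|) = 10^0.848 = 7.042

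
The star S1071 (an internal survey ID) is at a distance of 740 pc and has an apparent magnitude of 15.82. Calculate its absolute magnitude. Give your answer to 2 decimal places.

M ≈ 6.47

5 log₁₀(d/10 pc) = 5 log₁₀(740.0) − 5 = 9.346
M = m − 5 log₁₀(d/10) = 15.82 − 9.346 = 6.474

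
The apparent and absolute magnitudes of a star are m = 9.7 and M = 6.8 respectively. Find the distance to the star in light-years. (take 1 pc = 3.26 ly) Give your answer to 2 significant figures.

d ≈ 120 ly

μ = m − M = 2.900
m − M = 5 log₁₀ d − 5
log₁₀ d = (m − M)/5 + 1 = 1.5800
d = 10^1.5800 = 38.02 pc
= 123.9 ly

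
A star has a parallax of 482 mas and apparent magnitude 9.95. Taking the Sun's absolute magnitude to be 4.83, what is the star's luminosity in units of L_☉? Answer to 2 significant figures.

L/L_☉ ≈ 3.9×10^-4

d = 1/p = 1000/482 mas = 2.075 pc
M = m − 5 log₁₀ d + 5 = 9.95 − 5·0.3170 + 5 = 13.365
M − M_☉ = 13.365 − 4.83 = 8.535
L/L_☉ = 10^(−0.4 × 8.535) = 3.854×10^-4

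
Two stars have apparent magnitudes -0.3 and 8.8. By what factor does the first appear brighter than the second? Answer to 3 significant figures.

Δm = -0.3 − (8.8) = -9.1
Flux ratio = 10^(−0.4 Δm) = 10^(−0.4 × -9.1) = 10^3.640 = 4365

4370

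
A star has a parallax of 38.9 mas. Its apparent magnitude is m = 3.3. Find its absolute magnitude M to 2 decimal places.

M ≈ 1.25

p = 38.9 mas = 0.0389″ → d = 1/p = 25.71 pc
5 log₁₀(d/10 pc) = 5 log₁₀(25.71) − 5 = 2.050
M = m − 5 log₁₀(d/10) = 3.3 − 2.050 = 1.250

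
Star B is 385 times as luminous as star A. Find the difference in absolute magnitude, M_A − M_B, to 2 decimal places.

M_A − M_B ≈ 6.46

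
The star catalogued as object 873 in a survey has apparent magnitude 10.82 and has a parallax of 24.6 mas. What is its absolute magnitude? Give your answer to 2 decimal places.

p = 24.6 mas = 0.0246″ → d = 1/p = 40.65 pc
5 log₁₀(d/10 pc) = 5 log₁₀(40.65) − 5 = 3.045
M = m − 5 log₁₀(d/10) = 10.82 − 3.045 = 7.775

M ≈ 7.77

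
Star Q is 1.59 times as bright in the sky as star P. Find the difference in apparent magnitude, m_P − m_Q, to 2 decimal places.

m_P − m_Q ≈ 0.50

Pogson: Δm = −2.5 log₁₀(ratio) = −2.5 log₁₀(1.59) = −2.5 × 0.2014 = -0.503
Star Q is brighter so has the smaller magnitude: m_P − m_Q is positive.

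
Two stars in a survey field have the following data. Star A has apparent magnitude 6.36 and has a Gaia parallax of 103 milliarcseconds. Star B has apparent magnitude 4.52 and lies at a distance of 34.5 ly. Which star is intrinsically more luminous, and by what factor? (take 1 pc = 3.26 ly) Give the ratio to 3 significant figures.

Star B is more luminous, by a factor of 6.47.

Star A: p = 103 mas = 0.103″ → d = 1/p = 9.709 pc
Star A: M = m − 5 log₁₀ d + 5 = 6.36 − 5·0.9872 + 5 = 6.424
Star B: d = 34.5 ly / 3.26 = 10.58 pc
Star B: M = m − 5 log₁₀ d + 5 = 4.52 − 5·1.0246 + 5 = 4.397
ΔM = M_A − M_B = 6.424 − (4.397) = 2.027; smaller M is more luminous → Star B.
L ratio = 10^(0.4 |ΔM|) = 10^0.811 = 6.470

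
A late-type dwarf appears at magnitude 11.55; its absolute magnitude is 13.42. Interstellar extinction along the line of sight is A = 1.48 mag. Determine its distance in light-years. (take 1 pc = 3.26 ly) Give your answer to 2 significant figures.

d ≈ 7.0 ly

m − M = 5 log₁₀(d/10 pc) + A  ⇒  11.55 − (13.42) − 1.48 = 5 log₁₀(d/10)
-3.350 = 5 log₁₀(d/10)
log₁₀ d = (m − M − A)/5 + 1 = 0.3300
d = 10^0.3300 = 2.138 pc
= 6.970 ly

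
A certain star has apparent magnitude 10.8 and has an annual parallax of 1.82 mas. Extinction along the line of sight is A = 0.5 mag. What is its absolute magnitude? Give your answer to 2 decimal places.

M ≈ 1.60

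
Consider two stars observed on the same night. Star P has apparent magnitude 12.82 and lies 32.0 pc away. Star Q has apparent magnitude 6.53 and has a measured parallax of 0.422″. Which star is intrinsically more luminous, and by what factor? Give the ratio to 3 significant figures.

Star Q is more luminous, by a factor of 1.80.

Star P: M = m − 5 log₁₀ d + 5 = 12.82 − 5·1.5051 + 5 = 10.294
Star Q: d = 1/p = 1/0.422″ = 2.370 pc
Star Q: M = m − 5 log₁₀ d + 5 = 6.53 − 5·0.3747 + 5 = 9.657
ΔM = M_P − M_Q = 10.294 − (9.657) = 0.638; smaller M is more luminous → Star Q.
L ratio = 10^(0.4 |ΔM|) = 10^0.255 = 1.799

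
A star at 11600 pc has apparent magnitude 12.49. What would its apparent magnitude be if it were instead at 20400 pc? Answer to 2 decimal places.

m ≈ 13.72

Flux ∝ 1/d², so Δm = 5 log₁₀(d₂/d₁) = 5 log₁₀(20400/11600) = 1.226
m₂ = m₁ + Δm = 12.49 + (1.226) = 13.716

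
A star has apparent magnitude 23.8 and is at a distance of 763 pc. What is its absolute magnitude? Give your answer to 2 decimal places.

M ≈ 14.39

5 log₁₀(d/10 pc) = 5 log₁₀(763.0) − 5 = 9.413
M = m − 5 log₁₀(d/10) = 23.8 − 9.413 = 14.387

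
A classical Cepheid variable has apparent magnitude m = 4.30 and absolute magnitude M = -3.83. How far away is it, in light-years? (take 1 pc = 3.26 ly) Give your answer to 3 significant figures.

μ = m − M = 8.130
m − M = 5 log₁₀ d − 5
log₁₀ d = (m − M)/5 + 1 = 2.6260
d = 10^2.6260 = 422.7 pc
= 1378 ly

d ≈ 1380 ly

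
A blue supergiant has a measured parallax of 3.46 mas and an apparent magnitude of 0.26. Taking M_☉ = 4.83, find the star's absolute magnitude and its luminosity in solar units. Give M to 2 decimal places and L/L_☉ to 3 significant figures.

M ≈ -7.04; L/L_☉ ≈ 56200

d = 1/p = 1000/3.46 mas = 289.0 pc
M = m − 5 log₁₀ d + 5 = 0.26 − 5·2.4609 + 5 = -7.045
M − M_☉ = -7.045 − 4.83 = -11.875
L/L_☉ = 10^(−0.4 × -11.875) = 56210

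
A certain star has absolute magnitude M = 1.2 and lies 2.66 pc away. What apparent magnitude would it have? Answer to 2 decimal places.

m ≈ -1.68

m = M + 5 log₁₀ d − 5 = 1.2 + 5·0.4249 − 5 = -1.676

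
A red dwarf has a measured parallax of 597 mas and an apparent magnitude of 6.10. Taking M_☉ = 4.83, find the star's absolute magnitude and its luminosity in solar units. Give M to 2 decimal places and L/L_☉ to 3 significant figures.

M ≈ 9.98; L/L_☉ ≈ 8.71×10^-3

d = 1/p = 1000/597 mas = 1.675 pc
M = m − 5 log₁₀ d + 5 = 6.10 − 5·0.2240 + 5 = 9.980
M − M_☉ = 9.980 − 4.83 = 5.150
L/L_☉ = 10^(−0.4 × 5.150) = 8.711×10^-3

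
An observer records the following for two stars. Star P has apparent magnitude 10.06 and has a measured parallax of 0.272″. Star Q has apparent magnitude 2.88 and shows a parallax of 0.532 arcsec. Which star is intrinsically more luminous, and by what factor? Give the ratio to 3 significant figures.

Star P: d = 1/p = 1/0.272″ = 3.676 pc
Star P: M = m − 5 log₁₀ d + 5 = 10.06 − 5·0.5654 + 5 = 12.233
Star Q: d = 1/p = 1/0.532″ = 1.880 pc
Star Q: M = m − 5 log₁₀ d + 5 = 2.88 − 5·0.2741 + 5 = 6.510
ΔM = M_P − M_Q = 12.233 − (6.510) = 5.723; smaller M is more luminous → Star Q.
L ratio = 10^(0.4 |ΔM|) = 10^2.289 = 194.7

Star Q is more luminous, by a factor of 195.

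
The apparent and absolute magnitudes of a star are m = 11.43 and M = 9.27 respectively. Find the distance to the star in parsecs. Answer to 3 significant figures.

μ = m − M = 2.160
m − M = 5 log₁₀ d − 5
log₁₀ d = (m − M)/5 + 1 = 1.4320
d = 10^1.4320 = 27.04 pc

d ≈ 27.0 pc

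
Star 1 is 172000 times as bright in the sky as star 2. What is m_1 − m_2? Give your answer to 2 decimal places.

Pogson: Δm = −2.5 log₁₀(ratio) = −2.5 log₁₀(172000) = −2.5 × 5.2355 = -13.089
Star 1 is brighter, so it has the smaller magnitude: the difference is negative.

m_1 − m_2 ≈ -13.09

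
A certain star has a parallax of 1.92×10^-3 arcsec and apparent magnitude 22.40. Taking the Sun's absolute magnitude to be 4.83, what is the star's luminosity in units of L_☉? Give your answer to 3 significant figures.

L/L_☉ ≈ 2.54×10^-4

d = 1/p = 1/1.92×10^-3″ = 520.8 pc
M = m − 5 log₁₀ d + 5 = 22.40 − 5·2.7167 + 5 = 13.817
M − M_☉ = 13.817 − 4.83 = 8.987
L/L_☉ = 10^(−0.4 × 8.987) = 2.543×10^-4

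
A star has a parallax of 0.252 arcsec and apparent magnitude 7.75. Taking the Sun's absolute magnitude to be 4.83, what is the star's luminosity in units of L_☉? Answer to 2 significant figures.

L/L_☉ ≈ 0.011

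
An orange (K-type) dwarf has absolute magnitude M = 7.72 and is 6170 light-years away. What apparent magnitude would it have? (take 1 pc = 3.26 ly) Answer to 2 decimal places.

d = 6170 ly / 3.26 = 1893 pc
m = M + 5 log₁₀ d − 5 = 7.72 + 5·3.2771 − 5 = 19.105

m ≈ 19.11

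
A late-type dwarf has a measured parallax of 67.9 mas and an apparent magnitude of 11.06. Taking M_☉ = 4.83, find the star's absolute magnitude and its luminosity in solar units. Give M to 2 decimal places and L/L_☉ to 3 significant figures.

M ≈ 10.22; L/L_☉ ≈ 6.99×10^-3

d = 1/p = 1000/67.9 mas = 14.73 pc
M = m − 5 log₁₀ d + 5 = 11.06 − 5·1.1681 + 5 = 10.219
M − M_☉ = 10.219 − 4.83 = 5.389
L/L_☉ = 10^(−0.4 × 5.389) = 6.987×10^-3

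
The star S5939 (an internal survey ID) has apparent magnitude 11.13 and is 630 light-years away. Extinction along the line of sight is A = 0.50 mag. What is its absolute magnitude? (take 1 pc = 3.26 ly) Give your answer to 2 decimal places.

d = 630 ly / 3.26 = 193.3 pc
5 log₁₀(d/10 pc) = 5 log₁₀(193.3) − 5 = 6.431
M = m − 5 log₁₀(d/10) − A = 11.13 − 6.431 − 0.50 = 4.199

M ≈ 4.20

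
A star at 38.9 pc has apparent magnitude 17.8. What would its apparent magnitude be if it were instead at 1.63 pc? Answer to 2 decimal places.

m ≈ 10.91

Flux ∝ 1/d², so Δm = 5 log₁₀(d₂/d₁) = 5 log₁₀(1.63/38.9) = -6.889
m₂ = m₁ + Δm = 17.8 + (-6.889) = 10.911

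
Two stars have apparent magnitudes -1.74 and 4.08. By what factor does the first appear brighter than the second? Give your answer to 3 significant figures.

213

Δm = -1.74 − (4.08) = -5.82
Flux ratio = 10^(−0.4 Δm) = 10^(−0.4 × -5.82) = 10^2.328 = 212.8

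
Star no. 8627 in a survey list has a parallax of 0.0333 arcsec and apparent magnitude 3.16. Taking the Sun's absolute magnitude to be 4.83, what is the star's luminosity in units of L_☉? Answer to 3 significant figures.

L/L_☉ ≈ 42.0

d = 1/p = 1/0.0333″ = 30.03 pc
M = m − 5 log₁₀ d + 5 = 3.16 − 5·1.4776 + 5 = 0.772
M − M_☉ = 0.772 − 4.83 = -4.058
L/L_☉ = 10^(−0.4 × -4.058) = 41.99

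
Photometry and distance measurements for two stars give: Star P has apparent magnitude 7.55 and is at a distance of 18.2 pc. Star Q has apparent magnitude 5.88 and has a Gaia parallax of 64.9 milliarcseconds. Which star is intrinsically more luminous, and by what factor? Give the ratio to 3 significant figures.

Star Q is more luminous, by a factor of 3.34.

Star P: M = m − 5 log₁₀ d + 5 = 7.55 − 5·1.2601 + 5 = 6.250
Star Q: p = 64.9 mas = 0.0649″ → d = 1/p = 15.41 pc
Star Q: M = m − 5 log₁₀ d + 5 = 5.88 − 5·1.1878 + 5 = 4.941
ΔM = M_P − M_Q = 6.250 − (4.941) = 1.308; smaller M is more luminous → Star Q.
L ratio = 10^(0.4 |ΔM|) = 10^0.523 = 3.337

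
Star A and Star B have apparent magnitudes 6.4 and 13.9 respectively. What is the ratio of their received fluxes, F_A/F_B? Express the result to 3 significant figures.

Magnitude difference = -7.5
Flux ratio = 10^(−0.4 Δm) = 10^(−0.4 × -7.5) = 10^3.000 = 1000

F_A/F_B ≈ 1000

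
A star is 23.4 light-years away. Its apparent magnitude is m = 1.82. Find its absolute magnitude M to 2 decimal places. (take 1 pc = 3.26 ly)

d = 23.4 ly / 3.26 = 7.178 pc
5 log₁₀(d/10 pc) = 5 log₁₀(7.178) − 5 = -0.720
M = m − 5 log₁₀(d/10) = 1.82 + 0.720 = 2.540

M ≈ 2.54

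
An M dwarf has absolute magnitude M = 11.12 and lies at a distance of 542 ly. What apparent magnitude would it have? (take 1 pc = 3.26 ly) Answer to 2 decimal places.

m ≈ 17.22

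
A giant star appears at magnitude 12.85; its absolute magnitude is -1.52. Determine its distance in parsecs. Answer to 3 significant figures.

d ≈ 7480 pc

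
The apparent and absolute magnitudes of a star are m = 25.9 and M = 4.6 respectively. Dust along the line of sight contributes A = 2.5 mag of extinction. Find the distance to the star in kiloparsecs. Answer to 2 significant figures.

d ≈ 58 kpc

m − M = 5 log₁₀(d/10 pc) + A  ⇒  25.9 − (4.6) − 2.5 = 5 log₁₀(d/10)
18.800 = 5 log₁₀(d/10)
log₁₀ d = (m − M − A)/5 + 1 = 4.7600
d = 10^4.7600 = 57540 pc
= 57.54 kpc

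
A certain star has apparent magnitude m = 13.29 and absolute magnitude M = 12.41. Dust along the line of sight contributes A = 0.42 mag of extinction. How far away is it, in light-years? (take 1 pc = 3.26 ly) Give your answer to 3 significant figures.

m − M = 5 log₁₀(d/10 pc) + A  ⇒  13.29 − (12.41) − 0.42 = 5 log₁₀(d/10)
0.460 = 5 log₁₀(d/10)
log₁₀ d = (m − M − A)/5 + 1 = 1.0920
d = 10^1.0920 = 12.36 pc
= 40.29 ly

d ≈ 40.3 ly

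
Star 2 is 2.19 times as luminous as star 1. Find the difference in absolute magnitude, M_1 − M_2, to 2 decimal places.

Pogson: ΔM = −2.5 log₁₀(ratio) = −2.5 log₁₀(2.19) = −2.5 × 0.3404 = -0.851
Star 2 is brighter so has the smaller magnitude: M_1 − M_2 is positive.

M_1 − M_2 ≈ 0.85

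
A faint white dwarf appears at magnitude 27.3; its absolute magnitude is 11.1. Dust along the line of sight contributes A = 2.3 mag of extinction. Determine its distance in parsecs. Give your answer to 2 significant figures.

m − M = 5 log₁₀(d/10 pc) + A  ⇒  27.3 − (11.1) − 2.3 = 5 log₁₀(d/10)
13.900 = 5 log₁₀(d/10)
log₁₀ d = (m − M − A)/5 + 1 = 3.7800
d = 10^3.7800 = 6026 pc

d ≈ 6000 pc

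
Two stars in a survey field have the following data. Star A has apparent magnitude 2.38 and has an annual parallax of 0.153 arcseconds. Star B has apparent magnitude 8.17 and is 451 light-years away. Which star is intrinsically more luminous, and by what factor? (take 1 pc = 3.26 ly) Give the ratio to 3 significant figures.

Star A: d = 1/p = 1/0.153″ = 6.536 pc
Star A: M = m − 5 log₁₀ d + 5 = 2.38 − 5·0.8153 + 5 = 3.303
Star B: d = 451 ly / 3.26 = 138.3 pc
Star B: M = m − 5 log₁₀ d + 5 = 8.17 − 5·2.1410 + 5 = 2.465
ΔM = M_A − M_B = 3.303 − (2.465) = 0.838; smaller M is more luminous → Star B.
L ratio = 10^(0.4 |ΔM|) = 10^0.335 = 2.164

Star B is more luminous, by a factor of 2.16.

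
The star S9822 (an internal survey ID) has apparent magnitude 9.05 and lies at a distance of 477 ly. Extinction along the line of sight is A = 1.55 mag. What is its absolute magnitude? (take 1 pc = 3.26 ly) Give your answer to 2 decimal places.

d = 477 ly / 3.26 = 146.3 pc
5 log₁₀(d/10 pc) = 5 log₁₀(146.3) − 5 = 5.827
M = m − 5 log₁₀(d/10) − A = 9.05 − 5.827 − 1.55 = 1.673

M ≈ 1.67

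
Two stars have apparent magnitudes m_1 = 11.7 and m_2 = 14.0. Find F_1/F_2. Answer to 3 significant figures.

Magnitude difference = -2.3
Flux ratio = 10^(−0.4 Δm) = 10^(−0.4 × -2.3) = 10^0.920 = 8.318

F_1/F_2 ≈ 8.32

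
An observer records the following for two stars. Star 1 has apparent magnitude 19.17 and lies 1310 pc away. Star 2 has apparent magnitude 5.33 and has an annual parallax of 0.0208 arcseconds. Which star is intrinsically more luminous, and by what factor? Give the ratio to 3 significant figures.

Star 1: M = m − 5 log₁₀ d + 5 = 19.17 − 5·3.1173 + 5 = 8.584
Star 2: d = 1/p = 1/0.0208″ = 48.08 pc
Star 2: M = m − 5 log₁₀ d + 5 = 5.33 − 5·1.6819 + 5 = 1.920
ΔM = M_1 − M_2 = 8.584 − (1.920) = 6.663; smaller M is more luminous → Star 2.
L ratio = 10^(0.4 |ΔM|) = 10^2.665 = 462.7

Star 2 is more luminous, by a factor of 463.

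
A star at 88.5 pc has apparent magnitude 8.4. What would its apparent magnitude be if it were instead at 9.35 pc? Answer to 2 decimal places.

m ≈ 3.52

Flux ∝ 1/d², so Δm = 5 log₁₀(d₂/d₁) = 5 log₁₀(9.35/88.5) = -4.881
m₂ = m₁ + Δm = 8.4 + (-4.881) = 3.519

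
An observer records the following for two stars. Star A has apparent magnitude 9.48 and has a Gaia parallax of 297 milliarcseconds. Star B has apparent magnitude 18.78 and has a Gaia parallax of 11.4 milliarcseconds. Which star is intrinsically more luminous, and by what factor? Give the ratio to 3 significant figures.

Star A is more luminous, by a factor of 7.73.

Star A: p = 297 mas = 0.297″ → d = 1/p = 3.367 pc
Star A: M = m − 5 log₁₀ d + 5 = 9.48 − 5·0.5272 + 5 = 11.844
Star B: p = 11.4 mas = 0.0114″ → d = 1/p = 87.72 pc
Star B: M = m − 5 log₁₀ d + 5 = 18.78 − 5·1.9431 + 5 = 14.065
ΔM = M_A − M_B = 11.844 − (14.065) = -2.221; smaller M is more luminous → Star A.
L ratio = 10^(0.4 |ΔM|) = 10^0.888 = 7.732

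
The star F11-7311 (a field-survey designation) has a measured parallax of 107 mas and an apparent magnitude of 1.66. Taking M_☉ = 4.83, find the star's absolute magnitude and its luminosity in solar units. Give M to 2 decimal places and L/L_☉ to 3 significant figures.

d = 1/p = 1000/107 mas = 9.346 pc
M = m − 5 log₁₀ d + 5 = 1.66 − 5·0.9706 + 5 = 1.807
M − M_☉ = 1.807 − 4.83 = -3.023
L/L_☉ = 10^(−0.4 × -3.023) = 16.19

M ≈ 1.81; L/L_☉ ≈ 16.2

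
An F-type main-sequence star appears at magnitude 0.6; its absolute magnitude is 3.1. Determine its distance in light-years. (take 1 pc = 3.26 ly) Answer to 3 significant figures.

μ = m − M = -2.500
m − M = 5 log₁₀ d − 5
log₁₀ d = (m − M)/5 + 1 = 0.5000
d = 10^0.5000 = 3.162 pc
= 10.31 ly

d ≈ 10.3 ly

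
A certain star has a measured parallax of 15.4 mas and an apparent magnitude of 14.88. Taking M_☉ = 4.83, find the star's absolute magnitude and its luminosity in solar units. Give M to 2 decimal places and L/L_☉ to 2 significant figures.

M ≈ 10.82; L/L_☉ ≈ 4.0×10^-3

d = 1/p = 1000/15.4 mas = 64.94 pc
M = m − 5 log₁₀ d + 5 = 14.88 − 5·1.8125 + 5 = 10.818
M − M_☉ = 10.818 − 4.83 = 5.988
L/L_☉ = 10^(−0.4 × 5.988) = 4.027×10^-3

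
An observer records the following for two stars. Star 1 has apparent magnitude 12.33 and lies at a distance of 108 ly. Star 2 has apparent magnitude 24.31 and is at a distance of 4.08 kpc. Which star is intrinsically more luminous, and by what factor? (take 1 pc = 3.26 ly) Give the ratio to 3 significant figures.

Star 1 is more luminous, by a factor of 4.08.

Star 1: d = 108 ly / 3.26 = 33.13 pc
Star 1: M = m − 5 log₁₀ d + 5 = 12.33 − 5·1.5202 + 5 = 9.729
Star 2: d = 4.08 kpc = 4080 pc
Star 2: M = m − 5 log₁₀ d + 5 = 24.31 − 5·3.6107 + 5 = 11.257
ΔM = M_1 − M_2 = 9.729 − (11.257) = -1.528; smaller M is more luminous → Star 1.
L ratio = 10^(0.4 |ΔM|) = 10^0.611 = 4.084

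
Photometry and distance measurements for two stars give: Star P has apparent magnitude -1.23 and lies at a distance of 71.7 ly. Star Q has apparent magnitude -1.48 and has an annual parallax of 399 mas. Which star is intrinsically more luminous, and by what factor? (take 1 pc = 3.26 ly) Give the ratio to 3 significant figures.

Star P: d = 71.7 ly / 3.26 = 21.99 pc
Star P: M = m − 5 log₁₀ d + 5 = -1.23 − 5·1.3423 + 5 = -2.942
Star Q: p = 399 mas = 0.399″ → d = 1/p = 2.506 pc
Star Q: M = m − 5 log₁₀ d + 5 = -1.48 − 5·0.3990 + 5 = 1.525
ΔM = M_P − M_Q = -2.942 − (1.525) = -4.466; smaller M is more luminous → Star P.
L ratio = 10^(0.4 |ΔM|) = 10^1.787 = 61.17

Star P is more luminous, by a factor of 61.2.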